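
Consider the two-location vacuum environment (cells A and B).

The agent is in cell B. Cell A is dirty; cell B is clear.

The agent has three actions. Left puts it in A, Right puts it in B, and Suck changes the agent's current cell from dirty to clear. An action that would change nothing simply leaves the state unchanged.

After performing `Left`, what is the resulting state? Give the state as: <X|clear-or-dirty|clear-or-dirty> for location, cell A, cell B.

start: <B|dirty|clear>
Left (#1): <A|dirty|clear>

<A|dirty|clear>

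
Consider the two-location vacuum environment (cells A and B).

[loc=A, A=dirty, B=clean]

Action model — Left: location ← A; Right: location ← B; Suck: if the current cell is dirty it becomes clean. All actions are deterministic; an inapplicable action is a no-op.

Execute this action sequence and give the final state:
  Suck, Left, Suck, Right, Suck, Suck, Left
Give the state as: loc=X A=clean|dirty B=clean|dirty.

1) do Suck; now loc=A A=clean B=clean
2) do Left; now loc=A A=clean B=clean
3) do Suck; now loc=A A=clean B=clean
4) do Right; now loc=B A=clean B=clean
5) do Suck; now loc=B A=clean B=clean
6) do Suck; now loc=B A=clean B=clean
7) do Left; now loc=A A=clean B=clean

loc=A A=clean B=clean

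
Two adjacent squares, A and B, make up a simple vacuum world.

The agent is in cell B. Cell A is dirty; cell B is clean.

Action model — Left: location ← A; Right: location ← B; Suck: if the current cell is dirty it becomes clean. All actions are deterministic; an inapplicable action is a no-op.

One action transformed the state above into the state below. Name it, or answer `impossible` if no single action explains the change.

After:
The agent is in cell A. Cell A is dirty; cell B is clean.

try  Left: <A|dirty|clean>  ← match
try Right: <B|dirty|clean>
try  Suck: <B|dirty|clean>

Left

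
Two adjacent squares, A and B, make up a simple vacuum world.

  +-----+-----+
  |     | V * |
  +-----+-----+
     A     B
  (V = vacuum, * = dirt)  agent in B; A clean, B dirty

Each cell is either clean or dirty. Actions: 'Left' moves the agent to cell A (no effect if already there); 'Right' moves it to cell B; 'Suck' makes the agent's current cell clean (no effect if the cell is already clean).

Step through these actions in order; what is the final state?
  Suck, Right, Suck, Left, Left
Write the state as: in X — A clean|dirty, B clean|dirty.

in A — A clean, B clean

t=1 Suck ⇒ in B — A clean, B clean
t=2 Right ⇒ in B — A clean, B clean
t=3 Suck ⇒ in B — A clean, B clean
t=4 Left ⇒ in A — A clean, B clean
t=5 Left ⇒ in A — A clean, B clean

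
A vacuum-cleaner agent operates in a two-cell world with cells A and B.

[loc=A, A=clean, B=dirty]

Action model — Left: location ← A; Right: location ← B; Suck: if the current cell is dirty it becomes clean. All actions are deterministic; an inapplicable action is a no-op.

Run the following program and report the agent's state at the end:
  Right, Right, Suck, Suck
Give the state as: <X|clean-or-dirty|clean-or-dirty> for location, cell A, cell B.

<B|clean|clean>

1) do Right; now <B|clean|dirty>
2) do Right; now <B|clean|dirty>
3) do Suck; now <B|clean|clean>
4) do Suck; now <B|clean|clean>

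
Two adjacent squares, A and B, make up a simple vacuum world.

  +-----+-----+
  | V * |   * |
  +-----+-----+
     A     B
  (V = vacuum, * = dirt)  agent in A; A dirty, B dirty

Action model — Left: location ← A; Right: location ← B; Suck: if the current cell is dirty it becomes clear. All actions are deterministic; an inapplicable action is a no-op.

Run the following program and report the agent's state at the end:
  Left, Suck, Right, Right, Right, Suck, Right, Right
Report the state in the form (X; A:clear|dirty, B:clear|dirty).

1. Left → (A; A:dirty, B:dirty)
2. Suck → (A; A:clear, B:dirty)
3. Right → (B; A:clear, B:dirty)
4. Right → (B; A:clear, B:dirty)
5. Right → (B; A:clear, B:dirty)
6. Suck → (B; A:clear, B:clear)
7. Right → (B; A:clear, B:clear)
8. Right → (B; A:clear, B:clear)

(B; A:clear, B:clear)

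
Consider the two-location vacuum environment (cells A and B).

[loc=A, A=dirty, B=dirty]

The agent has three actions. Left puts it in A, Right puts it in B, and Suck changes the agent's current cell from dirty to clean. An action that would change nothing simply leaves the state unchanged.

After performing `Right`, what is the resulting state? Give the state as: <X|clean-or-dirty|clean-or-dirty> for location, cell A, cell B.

start: <A|dirty|dirty>
[1] after Right: <B|dirty|dirty>

<B|dirty|dirty>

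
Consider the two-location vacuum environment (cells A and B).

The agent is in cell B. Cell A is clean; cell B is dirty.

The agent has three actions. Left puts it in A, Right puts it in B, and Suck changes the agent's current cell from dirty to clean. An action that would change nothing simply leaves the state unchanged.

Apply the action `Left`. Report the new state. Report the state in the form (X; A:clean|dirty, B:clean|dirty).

(A; A:clean, B:dirty)

start: (B; A:clean, B:dirty)
1) do Left; now (A; A:clean, B:dirty)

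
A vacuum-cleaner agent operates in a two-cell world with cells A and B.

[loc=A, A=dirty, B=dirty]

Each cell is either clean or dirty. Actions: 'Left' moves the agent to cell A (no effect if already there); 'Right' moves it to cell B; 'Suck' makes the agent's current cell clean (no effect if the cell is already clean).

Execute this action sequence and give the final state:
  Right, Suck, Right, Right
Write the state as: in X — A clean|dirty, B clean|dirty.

in B — A dirty, B clean

[1] after Right: in B — A dirty, B dirty
[2] after Suck: in B — A dirty, B clean
[3] after Right: in B — A dirty, B clean
[4] after Right: in B — A dirty, B clean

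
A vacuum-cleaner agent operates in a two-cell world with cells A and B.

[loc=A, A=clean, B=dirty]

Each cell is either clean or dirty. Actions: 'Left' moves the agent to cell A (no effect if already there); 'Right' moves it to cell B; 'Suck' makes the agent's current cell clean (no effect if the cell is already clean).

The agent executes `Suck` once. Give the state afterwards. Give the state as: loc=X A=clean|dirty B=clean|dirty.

loc=A A=clean B=dirty

start: loc=A A=clean B=dirty
Suck (#1): loc=A A=clean B=dirty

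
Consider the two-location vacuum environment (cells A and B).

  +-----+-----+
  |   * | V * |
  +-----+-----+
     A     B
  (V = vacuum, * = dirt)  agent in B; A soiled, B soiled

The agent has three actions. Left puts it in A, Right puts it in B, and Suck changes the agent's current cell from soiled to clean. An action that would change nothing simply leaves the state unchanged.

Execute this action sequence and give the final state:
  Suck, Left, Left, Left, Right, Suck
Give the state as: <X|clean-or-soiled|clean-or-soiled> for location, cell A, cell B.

step 1/6 (Suck): <B|soiled|clean>
step 2/6 (Left): <A|soiled|clean>
step 3/6 (Left): <A|soiled|clean>
step 4/6 (Left): <A|soiled|clean>
step 5/6 (Right): <B|soiled|clean>
step 6/6 (Suck): <B|soiled|clean>

<B|soiled|clean>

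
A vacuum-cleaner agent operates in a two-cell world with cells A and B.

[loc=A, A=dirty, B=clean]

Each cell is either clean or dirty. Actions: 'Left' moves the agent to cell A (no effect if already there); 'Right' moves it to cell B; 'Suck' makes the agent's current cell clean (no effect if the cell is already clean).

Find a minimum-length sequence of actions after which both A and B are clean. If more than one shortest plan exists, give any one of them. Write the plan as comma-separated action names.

t=1 Suck ⇒ <A|clean|clean>
min 1: A is dirty, one Suck

Suck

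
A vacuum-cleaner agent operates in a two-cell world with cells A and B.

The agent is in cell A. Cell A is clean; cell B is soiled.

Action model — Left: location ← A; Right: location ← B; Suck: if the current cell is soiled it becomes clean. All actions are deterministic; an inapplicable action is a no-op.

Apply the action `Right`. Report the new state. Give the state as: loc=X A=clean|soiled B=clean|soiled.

loc=B A=clean B=soiled

start: loc=A A=clean B=soiled
step 1/1 (Right): loc=B A=clean B=soiled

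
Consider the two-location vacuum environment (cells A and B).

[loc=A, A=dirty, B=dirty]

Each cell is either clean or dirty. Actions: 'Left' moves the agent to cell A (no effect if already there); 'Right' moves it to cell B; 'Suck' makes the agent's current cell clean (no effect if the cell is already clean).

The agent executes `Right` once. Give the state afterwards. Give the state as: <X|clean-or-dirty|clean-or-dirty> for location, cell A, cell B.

start: <A|dirty|dirty>
[1] after Right: <B|dirty|dirty>

<B|dirty|dirty>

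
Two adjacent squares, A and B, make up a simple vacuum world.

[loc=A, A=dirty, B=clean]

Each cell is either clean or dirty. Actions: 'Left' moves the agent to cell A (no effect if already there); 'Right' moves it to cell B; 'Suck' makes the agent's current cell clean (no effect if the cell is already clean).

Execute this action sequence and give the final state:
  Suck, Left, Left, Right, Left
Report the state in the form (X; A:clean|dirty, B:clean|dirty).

(A; A:clean, B:clean)

1. Suck → (A; A:clean, B:clean)
2. Left → (A; A:clean, B:clean)
3. Left → (A; A:clean, B:clean)
4. Right → (B; A:clean, B:clean)
5. Left → (A; A:clean, B:clean)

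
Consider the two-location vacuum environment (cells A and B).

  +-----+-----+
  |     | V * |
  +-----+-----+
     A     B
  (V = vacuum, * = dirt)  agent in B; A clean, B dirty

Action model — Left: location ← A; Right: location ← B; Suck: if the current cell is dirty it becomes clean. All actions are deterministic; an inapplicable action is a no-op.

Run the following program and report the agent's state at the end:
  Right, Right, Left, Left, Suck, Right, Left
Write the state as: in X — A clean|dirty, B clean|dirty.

Right (#1): in B — A clean, B dirty
Right (#2): in B — A clean, B dirty
Left (#3): in A — A clean, B dirty
Left (#4): in A — A clean, B dirty
Suck (#5): in A — A clean, B dirty
Right (#6): in B — A clean, B dirty
Left (#7): in A — A clean, B dirty

in A — A clean, B dirty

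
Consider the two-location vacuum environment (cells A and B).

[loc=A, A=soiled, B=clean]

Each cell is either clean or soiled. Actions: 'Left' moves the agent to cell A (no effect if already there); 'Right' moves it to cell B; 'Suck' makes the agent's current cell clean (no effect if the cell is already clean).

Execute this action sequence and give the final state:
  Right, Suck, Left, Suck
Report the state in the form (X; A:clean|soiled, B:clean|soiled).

(A; A:clean, B:clean)

Right (#1): (B; A:soiled, B:clean)
Suck (#2): (B; A:soiled, B:clean)
Left (#3): (A; A:soiled, B:clean)
Suck (#4): (A; A:clean, B:clean)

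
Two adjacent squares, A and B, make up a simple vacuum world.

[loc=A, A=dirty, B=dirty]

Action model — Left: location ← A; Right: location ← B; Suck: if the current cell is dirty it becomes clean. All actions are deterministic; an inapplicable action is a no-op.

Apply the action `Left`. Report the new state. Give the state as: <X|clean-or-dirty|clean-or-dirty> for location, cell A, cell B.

<A|dirty|dirty>

start: <A|dirty|dirty>
[1] after Left: <A|dirty|dirty>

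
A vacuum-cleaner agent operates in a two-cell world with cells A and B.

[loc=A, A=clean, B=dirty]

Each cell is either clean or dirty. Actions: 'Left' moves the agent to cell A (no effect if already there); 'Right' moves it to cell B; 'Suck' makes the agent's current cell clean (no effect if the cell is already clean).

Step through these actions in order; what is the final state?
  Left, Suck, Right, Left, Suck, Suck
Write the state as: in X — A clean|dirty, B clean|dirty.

t=1 Left ⇒ in A — A clean, B dirty
t=2 Suck ⇒ in A — A clean, B dirty
t=3 Right ⇒ in B — A clean, B dirty
t=4 Left ⇒ in A — A clean, B dirty
t=5 Suck ⇒ in A — A clean, B dirty
t=6 Suck ⇒ in A — A clean, B dirty

in A — A clean, B dirty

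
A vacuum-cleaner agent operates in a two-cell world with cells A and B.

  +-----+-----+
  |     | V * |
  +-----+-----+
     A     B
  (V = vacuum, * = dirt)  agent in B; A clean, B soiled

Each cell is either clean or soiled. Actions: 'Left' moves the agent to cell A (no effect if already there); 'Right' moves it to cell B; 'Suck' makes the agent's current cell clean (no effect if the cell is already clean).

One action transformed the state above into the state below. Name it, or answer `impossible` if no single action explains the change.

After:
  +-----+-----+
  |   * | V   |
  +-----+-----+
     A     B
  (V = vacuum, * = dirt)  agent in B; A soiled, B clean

impossible

try  Left: in A — A clean, B soiled
try Right: in B — A clean, B soiled
try  Suck: in B — A clean, B clean
no single action produces the after-state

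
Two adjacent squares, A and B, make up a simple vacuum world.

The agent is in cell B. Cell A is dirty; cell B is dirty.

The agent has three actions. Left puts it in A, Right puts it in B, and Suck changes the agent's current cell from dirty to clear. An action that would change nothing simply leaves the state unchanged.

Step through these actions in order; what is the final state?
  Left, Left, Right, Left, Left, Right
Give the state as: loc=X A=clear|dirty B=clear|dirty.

Left (#1): loc=A A=dirty B=dirty
Left (#2): loc=A A=dirty B=dirty
Right (#3): loc=B A=dirty B=dirty
Left (#4): loc=A A=dirty B=dirty
Left (#5): loc=A A=dirty B=dirty
Right (#6): loc=B A=dirty B=dirty

loc=B A=dirty B=dirty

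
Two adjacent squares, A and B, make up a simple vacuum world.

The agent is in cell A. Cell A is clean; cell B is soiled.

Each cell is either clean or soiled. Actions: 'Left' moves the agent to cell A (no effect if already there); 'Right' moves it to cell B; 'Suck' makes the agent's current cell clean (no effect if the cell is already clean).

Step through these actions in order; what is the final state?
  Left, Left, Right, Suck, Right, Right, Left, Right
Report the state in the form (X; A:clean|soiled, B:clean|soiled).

(B; A:clean, B:clean)

1. Left → (A; A:clean, B:soiled)
2. Left → (A; A:clean, B:soiled)
3. Right → (B; A:clean, B:soiled)
4. Suck → (B; A:clean, B:clean)
5. Right → (B; A:clean, B:clean)
6. Right → (B; A:clean, B:clean)
7. Left → (A; A:clean, B:clean)
8. Right → (B; A:clean, B:clean)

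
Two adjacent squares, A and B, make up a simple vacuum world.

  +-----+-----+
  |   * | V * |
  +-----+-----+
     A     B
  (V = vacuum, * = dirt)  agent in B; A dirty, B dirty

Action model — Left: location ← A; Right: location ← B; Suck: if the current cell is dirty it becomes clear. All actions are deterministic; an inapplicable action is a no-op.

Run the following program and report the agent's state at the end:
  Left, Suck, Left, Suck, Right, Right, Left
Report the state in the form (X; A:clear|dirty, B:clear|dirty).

(A; A:clear, B:dirty)

t=1 Left ⇒ (A; A:dirty, B:dirty)
t=2 Suck ⇒ (A; A:clear, B:dirty)
t=3 Left ⇒ (A; A:clear, B:dirty)
t=4 Suck ⇒ (A; A:clear, B:dirty)
t=5 Right ⇒ (B; A:clear, B:dirty)
t=6 Right ⇒ (B; A:clear, B:dirty)
t=7 Left ⇒ (A; A:clear, B:dirty)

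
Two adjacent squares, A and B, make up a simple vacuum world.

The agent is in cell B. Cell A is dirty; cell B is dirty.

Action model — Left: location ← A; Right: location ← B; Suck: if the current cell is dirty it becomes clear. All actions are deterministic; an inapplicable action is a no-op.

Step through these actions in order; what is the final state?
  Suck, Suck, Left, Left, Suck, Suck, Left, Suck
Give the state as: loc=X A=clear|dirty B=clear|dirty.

loc=A A=clear B=clear

1) do Suck; now loc=B A=dirty B=clear
2) do Suck; now loc=B A=dirty B=clear
3) do Left; now loc=A A=dirty B=clear
4) do Left; now loc=A A=dirty B=clear
5) do Suck; now loc=A A=clear B=clear
6) do Suck; now loc=A A=clear B=clear
7) do Left; now loc=A A=clear B=clear
8) do Suck; now loc=A A=clear B=clear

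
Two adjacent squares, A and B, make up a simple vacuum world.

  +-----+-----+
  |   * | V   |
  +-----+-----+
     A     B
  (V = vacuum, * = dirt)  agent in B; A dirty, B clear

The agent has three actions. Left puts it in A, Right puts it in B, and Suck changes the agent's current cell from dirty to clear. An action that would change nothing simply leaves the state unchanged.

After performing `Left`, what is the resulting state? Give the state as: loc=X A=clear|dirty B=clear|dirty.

start: loc=B A=dirty B=clear
Left (#1): loc=A A=dirty B=clear

loc=A A=dirty B=clear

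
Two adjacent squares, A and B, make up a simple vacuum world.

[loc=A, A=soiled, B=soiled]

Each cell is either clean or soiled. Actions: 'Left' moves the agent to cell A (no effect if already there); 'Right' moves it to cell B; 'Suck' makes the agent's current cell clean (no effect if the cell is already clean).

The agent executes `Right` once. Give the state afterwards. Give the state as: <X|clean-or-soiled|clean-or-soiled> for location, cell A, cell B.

<B|soiled|soiled>

start: <A|soiled|soiled>
t=1 Right ⇒ <B|soiled|soiled>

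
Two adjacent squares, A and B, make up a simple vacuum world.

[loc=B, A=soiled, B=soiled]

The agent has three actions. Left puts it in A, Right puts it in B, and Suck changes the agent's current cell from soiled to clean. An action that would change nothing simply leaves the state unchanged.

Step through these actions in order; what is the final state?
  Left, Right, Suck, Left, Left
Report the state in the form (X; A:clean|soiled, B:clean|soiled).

(A; A:soiled, B:clean)

Left (#1): (A; A:soiled, B:soiled)
Right (#2): (B; A:soiled, B:soiled)
Suck (#3): (B; A:soiled, B:clean)
Left (#4): (A; A:soiled, B:clean)
Left (#5): (A; A:soiled, B:clean)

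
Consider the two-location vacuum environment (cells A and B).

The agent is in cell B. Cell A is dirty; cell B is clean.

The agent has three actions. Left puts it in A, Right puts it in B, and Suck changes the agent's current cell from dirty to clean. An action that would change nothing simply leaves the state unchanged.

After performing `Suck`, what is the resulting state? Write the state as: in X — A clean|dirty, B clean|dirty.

start: in B — A dirty, B clean
1) do Suck; now in B — A dirty, B clean

in B — A dirty, B clean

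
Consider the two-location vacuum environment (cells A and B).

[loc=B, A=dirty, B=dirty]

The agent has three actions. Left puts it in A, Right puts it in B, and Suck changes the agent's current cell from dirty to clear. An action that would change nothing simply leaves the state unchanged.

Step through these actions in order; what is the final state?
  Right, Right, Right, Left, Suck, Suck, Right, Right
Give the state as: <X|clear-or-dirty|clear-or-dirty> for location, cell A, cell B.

1. Right → <B|dirty|dirty>
2. Right → <B|dirty|dirty>
3. Right → <B|dirty|dirty>
4. Left → <A|dirty|dirty>
5. Suck → <A|clear|dirty>
6. Suck → <A|clear|dirty>
7. Right → <B|clear|dirty>
8. Right → <B|clear|dirty>

<B|clear|dirty>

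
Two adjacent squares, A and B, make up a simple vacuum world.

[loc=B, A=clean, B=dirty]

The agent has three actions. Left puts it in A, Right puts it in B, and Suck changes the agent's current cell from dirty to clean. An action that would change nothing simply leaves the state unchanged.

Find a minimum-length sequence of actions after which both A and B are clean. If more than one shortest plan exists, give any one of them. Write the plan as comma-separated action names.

[1] after Suck: in B — A clean, B clean
min 1: B is dirty, one Suck

Suck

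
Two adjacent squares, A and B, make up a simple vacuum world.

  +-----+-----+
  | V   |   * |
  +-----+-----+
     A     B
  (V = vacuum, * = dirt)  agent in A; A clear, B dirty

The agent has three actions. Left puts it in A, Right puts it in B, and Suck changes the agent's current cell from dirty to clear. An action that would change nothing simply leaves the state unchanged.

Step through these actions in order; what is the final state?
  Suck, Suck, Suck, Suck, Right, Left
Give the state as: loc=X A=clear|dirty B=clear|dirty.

1) do Suck; now loc=A A=clear B=dirty
2) do Suck; now loc=A A=clear B=dirty
3) do Suck; now loc=A A=clear B=dirty
4) do Suck; now loc=A A=clear B=dirty
5) do Right; now loc=B A=clear B=dirty
6) do Left; now loc=A A=clear B=dirty

loc=A A=clear B=dirty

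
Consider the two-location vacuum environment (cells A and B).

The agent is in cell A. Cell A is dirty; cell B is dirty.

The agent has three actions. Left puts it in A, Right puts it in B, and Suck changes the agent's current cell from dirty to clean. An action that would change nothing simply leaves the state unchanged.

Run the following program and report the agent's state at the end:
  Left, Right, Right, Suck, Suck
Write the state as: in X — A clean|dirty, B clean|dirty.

t=1 Left ⇒ in A — A dirty, B dirty
t=2 Right ⇒ in B — A dirty, B dirty
t=3 Right ⇒ in B — A dirty, B dirty
t=4 Suck ⇒ in B — A dirty, B clean
t=5 Suck ⇒ in B — A dirty, B clean

in B — A dirty, B clean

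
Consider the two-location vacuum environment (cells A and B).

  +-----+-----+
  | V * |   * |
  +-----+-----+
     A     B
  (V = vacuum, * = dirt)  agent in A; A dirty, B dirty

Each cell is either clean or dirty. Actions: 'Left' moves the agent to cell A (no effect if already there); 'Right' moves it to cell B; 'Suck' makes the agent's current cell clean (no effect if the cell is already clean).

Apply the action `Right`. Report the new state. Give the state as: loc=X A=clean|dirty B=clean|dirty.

start: loc=A A=dirty B=dirty
step 1/1 (Right): loc=B A=dirty B=dirty

loc=B A=dirty B=dirty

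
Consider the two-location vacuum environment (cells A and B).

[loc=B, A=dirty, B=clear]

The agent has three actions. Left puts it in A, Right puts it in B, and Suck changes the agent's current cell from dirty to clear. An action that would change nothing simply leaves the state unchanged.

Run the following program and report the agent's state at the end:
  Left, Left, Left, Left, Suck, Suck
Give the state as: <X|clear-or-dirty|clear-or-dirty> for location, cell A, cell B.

1) do Left; now <A|dirty|clear>
2) do Left; now <A|dirty|clear>
3) do Left; now <A|dirty|clear>
4) do Left; now <A|dirty|clear>
5) do Suck; now <A|clear|clear>
6) do Suck; now <A|clear|clear>

<A|clear|clear>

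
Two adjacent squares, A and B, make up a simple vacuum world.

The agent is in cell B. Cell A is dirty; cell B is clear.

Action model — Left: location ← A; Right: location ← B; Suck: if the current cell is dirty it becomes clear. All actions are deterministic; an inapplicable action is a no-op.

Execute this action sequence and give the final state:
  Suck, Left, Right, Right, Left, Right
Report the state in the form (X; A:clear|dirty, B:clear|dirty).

Suck (#1): (B; A:dirty, B:clear)
Left (#2): (A; A:dirty, B:clear)
Right (#3): (B; A:dirty, B:clear)
Right (#4): (B; A:dirty, B:clear)
Left (#5): (A; A:dirty, B:clear)
Right (#6): (B; A:dirty, B:clear)

(B; A:dirty, B:clear)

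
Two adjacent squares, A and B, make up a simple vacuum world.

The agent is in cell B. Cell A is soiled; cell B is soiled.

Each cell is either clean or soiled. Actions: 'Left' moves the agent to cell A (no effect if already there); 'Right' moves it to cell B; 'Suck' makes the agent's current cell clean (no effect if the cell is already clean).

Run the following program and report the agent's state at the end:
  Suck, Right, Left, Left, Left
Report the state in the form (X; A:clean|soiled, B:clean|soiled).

(A; A:soiled, B:clean)

step 1/5 (Suck): (B; A:soiled, B:clean)
step 2/5 (Right): (B; A:soiled, B:clean)
step 3/5 (Left): (A; A:soiled, B:clean)
step 4/5 (Left): (A; A:soiled, B:clean)
step 5/5 (Left): (A; A:soiled, B:clean)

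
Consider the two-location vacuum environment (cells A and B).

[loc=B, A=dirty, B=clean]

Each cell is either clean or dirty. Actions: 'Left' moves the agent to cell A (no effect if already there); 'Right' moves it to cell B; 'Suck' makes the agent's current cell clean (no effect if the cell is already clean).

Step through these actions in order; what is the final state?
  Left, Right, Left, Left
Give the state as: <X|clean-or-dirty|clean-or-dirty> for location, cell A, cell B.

Left (#1): <A|dirty|clean>
Right (#2): <B|dirty|clean>
Left (#3): <A|dirty|clean>
Left (#4): <A|dirty|clean>

<A|dirty|clean>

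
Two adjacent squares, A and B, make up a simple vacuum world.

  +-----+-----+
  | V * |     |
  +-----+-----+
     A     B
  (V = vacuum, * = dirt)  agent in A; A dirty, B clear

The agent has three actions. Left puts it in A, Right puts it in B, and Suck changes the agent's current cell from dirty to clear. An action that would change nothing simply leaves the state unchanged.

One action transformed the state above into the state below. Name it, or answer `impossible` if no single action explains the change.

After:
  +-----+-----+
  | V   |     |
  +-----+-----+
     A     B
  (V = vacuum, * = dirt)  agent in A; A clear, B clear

try  Left: loc=A A=dirty B=clear
try Right: loc=B A=dirty B=clear
try  Suck: loc=A A=clear B=clear  ← match

Suck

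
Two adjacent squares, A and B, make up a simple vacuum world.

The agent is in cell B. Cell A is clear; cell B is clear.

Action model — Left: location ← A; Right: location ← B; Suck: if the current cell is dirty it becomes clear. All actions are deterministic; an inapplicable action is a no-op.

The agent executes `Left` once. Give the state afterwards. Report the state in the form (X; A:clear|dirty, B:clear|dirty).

(A; A:clear, B:clear)

start: (B; A:clear, B:clear)
t=1 Left ⇒ (A; A:clear, B:clear)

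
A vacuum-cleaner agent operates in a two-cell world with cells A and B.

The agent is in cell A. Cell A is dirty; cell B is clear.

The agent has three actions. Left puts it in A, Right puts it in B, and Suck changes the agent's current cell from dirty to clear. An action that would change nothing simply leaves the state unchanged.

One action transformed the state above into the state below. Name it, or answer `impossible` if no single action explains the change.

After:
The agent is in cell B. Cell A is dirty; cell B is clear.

Right

try  Left: in A — A dirty, B clear
try Right: in B — A dirty, B clear  ← match
try  Suck: in A — A clear, B clear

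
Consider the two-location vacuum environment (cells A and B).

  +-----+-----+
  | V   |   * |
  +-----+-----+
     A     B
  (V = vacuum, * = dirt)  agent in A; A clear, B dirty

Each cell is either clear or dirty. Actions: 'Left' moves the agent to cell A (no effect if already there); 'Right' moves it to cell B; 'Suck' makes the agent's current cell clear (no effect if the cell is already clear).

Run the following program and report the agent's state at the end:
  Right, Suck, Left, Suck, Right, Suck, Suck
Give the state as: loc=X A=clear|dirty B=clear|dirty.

loc=B A=clear B=clear

[1] after Right: loc=B A=clear B=dirty
[2] after Suck: loc=B A=clear B=clear
[3] after Left: loc=A A=clear B=clear
[4] after Suck: loc=A A=clear B=clear
[5] after Right: loc=B A=clear B=clear
[6] after Suck: loc=B A=clear B=clear
[7] after Suck: loc=B A=clear B=clear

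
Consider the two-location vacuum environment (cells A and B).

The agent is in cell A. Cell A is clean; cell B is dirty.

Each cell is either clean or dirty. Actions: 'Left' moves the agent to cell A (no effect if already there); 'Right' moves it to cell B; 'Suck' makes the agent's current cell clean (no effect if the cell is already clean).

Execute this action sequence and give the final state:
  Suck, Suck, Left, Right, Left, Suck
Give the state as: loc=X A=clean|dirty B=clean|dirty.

1) do Suck; now loc=A A=clean B=dirty
2) do Suck; now loc=A A=clean B=dirty
3) do Left; now loc=A A=clean B=dirty
4) do Right; now loc=B A=clean B=dirty
5) do Left; now loc=A A=clean B=dirty
6) do Suck; now loc=A A=clean B=dirty

loc=A A=clean B=dirty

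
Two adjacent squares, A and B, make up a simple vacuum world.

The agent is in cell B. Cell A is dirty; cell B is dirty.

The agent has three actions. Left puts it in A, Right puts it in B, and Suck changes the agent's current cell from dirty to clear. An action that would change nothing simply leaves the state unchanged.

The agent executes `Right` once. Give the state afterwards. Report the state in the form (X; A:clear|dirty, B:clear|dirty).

start: (B; A:dirty, B:dirty)
1. Right → (B; A:dirty, B:dirty)

(B; A:dirty, B:dirty)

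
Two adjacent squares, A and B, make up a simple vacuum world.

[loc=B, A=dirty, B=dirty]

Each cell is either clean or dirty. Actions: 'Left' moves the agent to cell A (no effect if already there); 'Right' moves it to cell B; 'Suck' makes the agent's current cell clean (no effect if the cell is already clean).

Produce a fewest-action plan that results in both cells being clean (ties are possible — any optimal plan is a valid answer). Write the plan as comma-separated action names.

Suck, Left, Suck

1. Suck → <B|dirty|clean>
2. Left → <A|dirty|clean>
3. Suck → <A|clean|clean>
min 3: Suck B + move + Suck A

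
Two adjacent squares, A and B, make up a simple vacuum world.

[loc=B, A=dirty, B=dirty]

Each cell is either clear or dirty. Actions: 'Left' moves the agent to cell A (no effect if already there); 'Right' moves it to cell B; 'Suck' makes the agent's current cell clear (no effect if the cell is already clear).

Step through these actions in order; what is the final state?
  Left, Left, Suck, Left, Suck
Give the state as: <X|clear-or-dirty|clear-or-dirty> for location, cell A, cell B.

<A|clear|dirty>

step 1/5 (Left): <A|dirty|dirty>
step 2/5 (Left): <A|dirty|dirty>
step 3/5 (Suck): <A|clear|dirty>
step 4/5 (Left): <A|clear|dirty>
step 5/5 (Suck): <A|clear|dirty>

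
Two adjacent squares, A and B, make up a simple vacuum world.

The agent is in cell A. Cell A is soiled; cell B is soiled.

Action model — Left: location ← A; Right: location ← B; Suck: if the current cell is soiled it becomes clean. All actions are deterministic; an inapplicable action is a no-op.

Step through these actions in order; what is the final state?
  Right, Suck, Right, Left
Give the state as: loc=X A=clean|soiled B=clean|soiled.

t=1 Right ⇒ loc=B A=soiled B=soiled
t=2 Suck ⇒ loc=B A=soiled B=clean
t=3 Right ⇒ loc=B A=soiled B=clean
t=4 Left ⇒ loc=A A=soiled B=clean

loc=A A=soiled B=clean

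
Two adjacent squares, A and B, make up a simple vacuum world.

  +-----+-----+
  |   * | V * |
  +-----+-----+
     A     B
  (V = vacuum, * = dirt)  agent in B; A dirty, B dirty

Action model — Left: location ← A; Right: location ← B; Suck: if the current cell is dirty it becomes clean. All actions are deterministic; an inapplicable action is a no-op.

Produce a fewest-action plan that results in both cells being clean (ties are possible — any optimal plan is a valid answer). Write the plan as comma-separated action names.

step 1/3 (Suck): (B; A:dirty, B:clean)
step 2/3 (Left): (A; A:dirty, B:clean)
step 3/3 (Suck): (A; A:clean, B:clean)
min 3: Suck B + move + Suck A

Suck, Left, Suck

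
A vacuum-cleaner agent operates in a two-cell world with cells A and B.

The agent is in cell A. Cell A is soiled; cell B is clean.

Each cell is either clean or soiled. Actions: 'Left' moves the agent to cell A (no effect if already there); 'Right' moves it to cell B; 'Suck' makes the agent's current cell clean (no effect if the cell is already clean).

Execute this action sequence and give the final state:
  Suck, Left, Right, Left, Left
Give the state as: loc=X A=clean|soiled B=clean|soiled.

loc=A A=clean B=clean

[1] after Suck: loc=A A=clean B=clean
[2] after Left: loc=A A=clean B=clean
[3] after Right: loc=B A=clean B=clean
[4] after Left: loc=A A=clean B=clean
[5] after Left: loc=A A=clean B=clean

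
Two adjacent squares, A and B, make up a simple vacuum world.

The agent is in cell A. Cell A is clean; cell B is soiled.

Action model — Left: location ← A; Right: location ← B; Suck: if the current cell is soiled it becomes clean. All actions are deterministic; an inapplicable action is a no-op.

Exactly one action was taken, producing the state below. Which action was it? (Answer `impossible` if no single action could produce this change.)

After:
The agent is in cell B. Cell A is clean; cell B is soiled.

Right

try  Left: loc=A A=clean B=soiled
try Right: loc=B A=clean B=soiled  ← match
try  Suck: loc=A A=clean B=soiled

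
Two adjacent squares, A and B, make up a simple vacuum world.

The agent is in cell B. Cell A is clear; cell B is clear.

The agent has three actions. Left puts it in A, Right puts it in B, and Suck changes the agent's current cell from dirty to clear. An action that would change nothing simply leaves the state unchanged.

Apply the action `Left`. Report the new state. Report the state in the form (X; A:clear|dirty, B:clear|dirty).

(A; A:clear, B:clear)

start: (B; A:clear, B:clear)
step 1/1 (Left): (A; A:clear, B:clear)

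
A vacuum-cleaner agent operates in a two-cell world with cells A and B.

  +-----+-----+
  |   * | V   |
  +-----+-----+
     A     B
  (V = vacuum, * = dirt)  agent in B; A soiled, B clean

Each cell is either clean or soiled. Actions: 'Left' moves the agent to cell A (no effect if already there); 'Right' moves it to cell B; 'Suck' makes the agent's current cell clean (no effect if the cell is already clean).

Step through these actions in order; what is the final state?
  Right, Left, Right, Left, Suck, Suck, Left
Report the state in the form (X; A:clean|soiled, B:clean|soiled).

(A; A:clean, B:clean)

step 1/7 (Right): (B; A:soiled, B:clean)
step 2/7 (Left): (A; A:soiled, B:clean)
step 3/7 (Right): (B; A:soiled, B:clean)
step 4/7 (Left): (A; A:soiled, B:clean)
step 5/7 (Suck): (A; A:clean, B:clean)
step 6/7 (Suck): (A; A:clean, B:clean)
step 7/7 (Left): (A; A:clean, B:clean)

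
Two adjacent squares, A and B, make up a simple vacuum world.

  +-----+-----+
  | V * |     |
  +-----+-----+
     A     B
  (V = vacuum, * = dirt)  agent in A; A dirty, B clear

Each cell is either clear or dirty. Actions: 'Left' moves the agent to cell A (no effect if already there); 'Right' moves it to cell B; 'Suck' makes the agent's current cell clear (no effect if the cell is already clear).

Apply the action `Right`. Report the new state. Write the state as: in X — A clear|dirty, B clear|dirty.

start: in A — A dirty, B clear
1. Right → in B — A dirty, B clear

in B — A dirty, B clear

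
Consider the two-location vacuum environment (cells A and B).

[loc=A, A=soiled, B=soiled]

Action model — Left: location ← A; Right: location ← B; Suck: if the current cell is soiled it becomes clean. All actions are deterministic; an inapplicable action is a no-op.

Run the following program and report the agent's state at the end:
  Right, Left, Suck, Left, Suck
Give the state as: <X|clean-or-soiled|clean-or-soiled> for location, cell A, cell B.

<A|clean|soiled>

1) do Right; now <B|soiled|soiled>
2) do Left; now <A|soiled|soiled>
3) do Suck; now <A|clean|soiled>
4) do Left; now <A|clean|soiled>
5) do Suck; now <A|clean|soiled>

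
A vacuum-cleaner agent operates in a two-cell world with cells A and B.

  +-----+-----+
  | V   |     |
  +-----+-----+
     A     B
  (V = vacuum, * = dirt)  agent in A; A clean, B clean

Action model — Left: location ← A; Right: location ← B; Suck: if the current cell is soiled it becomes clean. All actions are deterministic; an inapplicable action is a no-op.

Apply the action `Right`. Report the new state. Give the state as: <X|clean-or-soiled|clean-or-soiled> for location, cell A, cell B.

<B|clean|clean>

start: <A|clean|clean>
1. Right → <B|clean|clean>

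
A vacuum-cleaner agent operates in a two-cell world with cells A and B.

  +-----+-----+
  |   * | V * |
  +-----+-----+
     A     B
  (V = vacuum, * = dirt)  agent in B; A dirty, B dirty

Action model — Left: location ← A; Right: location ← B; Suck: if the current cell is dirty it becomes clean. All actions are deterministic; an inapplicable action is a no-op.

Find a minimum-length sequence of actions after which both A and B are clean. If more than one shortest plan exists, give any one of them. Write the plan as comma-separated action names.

t=1 Suck ⇒ (B; A:dirty, B:clean)
t=2 Left ⇒ (A; A:dirty, B:clean)
t=3 Suck ⇒ (A; A:clean, B:clean)
min 3: Suck B + move + Suck A

Suck, Left, Suck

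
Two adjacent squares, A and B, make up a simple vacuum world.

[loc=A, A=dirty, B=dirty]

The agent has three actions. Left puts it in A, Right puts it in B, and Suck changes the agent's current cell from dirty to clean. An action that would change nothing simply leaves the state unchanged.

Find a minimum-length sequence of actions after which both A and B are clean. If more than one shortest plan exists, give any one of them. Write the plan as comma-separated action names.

1) do Suck; now <A|clean|dirty>
2) do Right; now <B|clean|dirty>
3) do Suck; now <B|clean|clean>
min 3: Suck A + move + Suck B

Suck, Right, Suck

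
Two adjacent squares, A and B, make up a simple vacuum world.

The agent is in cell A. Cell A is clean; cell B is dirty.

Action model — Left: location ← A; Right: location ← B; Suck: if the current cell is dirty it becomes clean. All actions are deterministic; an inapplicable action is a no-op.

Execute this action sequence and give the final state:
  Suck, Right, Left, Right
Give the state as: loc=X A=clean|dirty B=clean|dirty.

loc=B A=clean B=dirty

step 1/4 (Suck): loc=A A=clean B=dirty
step 2/4 (Right): loc=B A=clean B=dirty
step 3/4 (Left): loc=A A=clean B=dirty
step 4/4 (Right): loc=B A=clean B=dirty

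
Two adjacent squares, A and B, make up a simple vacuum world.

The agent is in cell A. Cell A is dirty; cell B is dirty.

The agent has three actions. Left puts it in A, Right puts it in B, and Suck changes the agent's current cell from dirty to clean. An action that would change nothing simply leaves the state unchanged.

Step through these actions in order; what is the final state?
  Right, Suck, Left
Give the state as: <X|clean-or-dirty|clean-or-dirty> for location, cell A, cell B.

<A|dirty|clean>

Right (#1): <B|dirty|dirty>
Suck (#2): <B|dirty|clean>
Left (#3): <A|dirty|clean>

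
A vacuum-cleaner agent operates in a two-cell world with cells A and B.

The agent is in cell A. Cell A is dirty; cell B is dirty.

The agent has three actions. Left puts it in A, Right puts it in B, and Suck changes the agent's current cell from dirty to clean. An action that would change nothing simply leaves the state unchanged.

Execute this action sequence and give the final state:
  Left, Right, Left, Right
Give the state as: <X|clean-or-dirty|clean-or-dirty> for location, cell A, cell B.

1. Left → <A|dirty|dirty>
2. Right → <B|dirty|dirty>
3. Left → <A|dirty|dirty>
4. Right → <B|dirty|dirty>

<B|dirty|dirty>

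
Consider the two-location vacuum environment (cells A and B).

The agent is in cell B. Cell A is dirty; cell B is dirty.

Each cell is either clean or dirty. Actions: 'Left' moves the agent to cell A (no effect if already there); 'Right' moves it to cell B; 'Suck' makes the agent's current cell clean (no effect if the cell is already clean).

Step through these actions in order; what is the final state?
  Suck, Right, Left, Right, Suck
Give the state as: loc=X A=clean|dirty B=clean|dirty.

t=1 Suck ⇒ loc=B A=dirty B=clean
t=2 Right ⇒ loc=B A=dirty B=clean
t=3 Left ⇒ loc=A A=dirty B=clean
t=4 Right ⇒ loc=B A=dirty B=clean
t=5 Suck ⇒ loc=B A=dirty B=clean

loc=B A=dirty B=clean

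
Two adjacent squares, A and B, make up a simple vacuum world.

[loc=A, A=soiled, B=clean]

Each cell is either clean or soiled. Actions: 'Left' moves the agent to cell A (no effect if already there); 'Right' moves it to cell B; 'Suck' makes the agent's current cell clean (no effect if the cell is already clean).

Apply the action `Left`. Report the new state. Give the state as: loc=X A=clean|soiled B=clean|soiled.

start: loc=A A=soiled B=clean
[1] after Left: loc=A A=soiled B=clean

loc=A A=soiled B=clean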